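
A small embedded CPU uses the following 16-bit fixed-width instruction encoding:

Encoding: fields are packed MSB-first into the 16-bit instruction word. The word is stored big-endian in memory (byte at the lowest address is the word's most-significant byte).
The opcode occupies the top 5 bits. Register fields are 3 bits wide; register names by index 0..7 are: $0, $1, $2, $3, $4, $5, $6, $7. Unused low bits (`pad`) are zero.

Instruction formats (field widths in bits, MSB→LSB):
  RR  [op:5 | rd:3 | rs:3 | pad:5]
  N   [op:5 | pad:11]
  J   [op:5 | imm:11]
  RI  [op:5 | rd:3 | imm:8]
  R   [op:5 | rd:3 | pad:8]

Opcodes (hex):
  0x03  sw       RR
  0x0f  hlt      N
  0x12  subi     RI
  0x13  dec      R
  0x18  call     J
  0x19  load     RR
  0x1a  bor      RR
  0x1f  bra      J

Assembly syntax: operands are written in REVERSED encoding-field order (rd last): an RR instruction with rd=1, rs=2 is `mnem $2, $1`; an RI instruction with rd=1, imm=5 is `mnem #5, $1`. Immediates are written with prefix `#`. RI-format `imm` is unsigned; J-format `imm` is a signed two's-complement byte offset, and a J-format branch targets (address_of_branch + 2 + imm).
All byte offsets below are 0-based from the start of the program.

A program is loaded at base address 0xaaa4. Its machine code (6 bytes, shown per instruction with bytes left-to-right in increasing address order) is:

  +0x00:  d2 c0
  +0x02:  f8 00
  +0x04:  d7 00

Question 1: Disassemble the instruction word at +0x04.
@+04  big-endian(d7 00) = 0xd700
  top 5b → 0x1a → bor [RR]
  [10:8] rd=7 = $7
  [7:5] rs=0 = $0

bor $0, $7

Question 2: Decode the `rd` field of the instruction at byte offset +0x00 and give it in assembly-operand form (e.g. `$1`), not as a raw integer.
$2

off 0x00: read d2 c0 as big → 0xd2c0
  top 5b → 0x1a → bor [RR]
  rd: (w>>8)&0x7=0x2 → $2
  rs: (w>>5)&0x7=0x6 → $6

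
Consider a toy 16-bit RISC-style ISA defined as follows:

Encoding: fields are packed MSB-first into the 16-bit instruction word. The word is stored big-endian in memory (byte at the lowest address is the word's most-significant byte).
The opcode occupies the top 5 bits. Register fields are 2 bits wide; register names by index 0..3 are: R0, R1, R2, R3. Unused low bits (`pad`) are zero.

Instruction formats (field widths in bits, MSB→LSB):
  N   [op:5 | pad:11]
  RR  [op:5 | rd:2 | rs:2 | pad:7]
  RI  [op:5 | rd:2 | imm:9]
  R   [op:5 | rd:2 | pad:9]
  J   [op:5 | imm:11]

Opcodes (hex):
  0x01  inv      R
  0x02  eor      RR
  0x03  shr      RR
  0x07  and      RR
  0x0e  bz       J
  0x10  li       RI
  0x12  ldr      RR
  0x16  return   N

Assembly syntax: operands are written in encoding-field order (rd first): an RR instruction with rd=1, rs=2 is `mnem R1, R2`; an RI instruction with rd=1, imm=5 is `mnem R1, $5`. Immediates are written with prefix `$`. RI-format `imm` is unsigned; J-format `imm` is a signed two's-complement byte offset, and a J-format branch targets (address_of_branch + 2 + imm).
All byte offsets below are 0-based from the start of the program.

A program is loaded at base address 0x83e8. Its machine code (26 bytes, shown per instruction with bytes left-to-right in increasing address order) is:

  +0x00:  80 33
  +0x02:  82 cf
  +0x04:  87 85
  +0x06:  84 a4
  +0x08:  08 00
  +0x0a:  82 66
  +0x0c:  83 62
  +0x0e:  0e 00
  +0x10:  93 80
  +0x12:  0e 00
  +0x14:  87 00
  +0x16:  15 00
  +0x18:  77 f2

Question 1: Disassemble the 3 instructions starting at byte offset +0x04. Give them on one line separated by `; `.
off 0x04: read 87 85 as big → 0x8785
  top 5b → 0x10 → li [RI]
  [10:9] rd=3 = R3
  [8:0] imm=389 = $389
off 0x06: read 84 a4 as big → 0x84a4
  top 5b → 0x10 → li [RI]
  [10:9] rd=2 = R2
  [8:0] imm=164 = $164
off 0x08: read 08 00 as big → 0x0800
  top 5b → 0x1 → inv [R]
  [10:9] rd=0 = R0

li R3, $389; li R2, $164; inv R0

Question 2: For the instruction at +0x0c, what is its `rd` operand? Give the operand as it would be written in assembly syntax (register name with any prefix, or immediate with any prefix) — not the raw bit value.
R1

+0x0c: 83 62 ⇒ word 0x8362 (big)
  opcode bits[15:11]=0x10: li/RI
  rd: (w>>9)&0x3=0x1 → R1
  imm: (w>>0)&0x1ff=0x162 → $354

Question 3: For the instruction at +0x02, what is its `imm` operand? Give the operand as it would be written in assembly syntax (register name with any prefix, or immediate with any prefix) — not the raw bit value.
$207

@+02  big-endian(82 cf) = 0x82cf
  top 5b → 0x10 → li [RI]
  [10:9] rd=1 = R1
  [8:0] imm=207 = $207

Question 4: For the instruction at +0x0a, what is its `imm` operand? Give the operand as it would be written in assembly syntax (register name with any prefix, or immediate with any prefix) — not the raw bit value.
$102

off 0x0a: read 82 66 as big → 0x8266
  op=0x8266>>11=0x10 ⇒ li (RI)
  [10:9] rd=1 = R1
  [8:0] imm=102 = $102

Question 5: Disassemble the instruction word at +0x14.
off 0x14: read 87 00 as big → 0x8700
  top 5b → 0x10 → li [RI]
  rd: (w>>9)&0x3=0x3 → R3
  imm: (w>>0)&0x1ff=0x100 → $256

li R3, $256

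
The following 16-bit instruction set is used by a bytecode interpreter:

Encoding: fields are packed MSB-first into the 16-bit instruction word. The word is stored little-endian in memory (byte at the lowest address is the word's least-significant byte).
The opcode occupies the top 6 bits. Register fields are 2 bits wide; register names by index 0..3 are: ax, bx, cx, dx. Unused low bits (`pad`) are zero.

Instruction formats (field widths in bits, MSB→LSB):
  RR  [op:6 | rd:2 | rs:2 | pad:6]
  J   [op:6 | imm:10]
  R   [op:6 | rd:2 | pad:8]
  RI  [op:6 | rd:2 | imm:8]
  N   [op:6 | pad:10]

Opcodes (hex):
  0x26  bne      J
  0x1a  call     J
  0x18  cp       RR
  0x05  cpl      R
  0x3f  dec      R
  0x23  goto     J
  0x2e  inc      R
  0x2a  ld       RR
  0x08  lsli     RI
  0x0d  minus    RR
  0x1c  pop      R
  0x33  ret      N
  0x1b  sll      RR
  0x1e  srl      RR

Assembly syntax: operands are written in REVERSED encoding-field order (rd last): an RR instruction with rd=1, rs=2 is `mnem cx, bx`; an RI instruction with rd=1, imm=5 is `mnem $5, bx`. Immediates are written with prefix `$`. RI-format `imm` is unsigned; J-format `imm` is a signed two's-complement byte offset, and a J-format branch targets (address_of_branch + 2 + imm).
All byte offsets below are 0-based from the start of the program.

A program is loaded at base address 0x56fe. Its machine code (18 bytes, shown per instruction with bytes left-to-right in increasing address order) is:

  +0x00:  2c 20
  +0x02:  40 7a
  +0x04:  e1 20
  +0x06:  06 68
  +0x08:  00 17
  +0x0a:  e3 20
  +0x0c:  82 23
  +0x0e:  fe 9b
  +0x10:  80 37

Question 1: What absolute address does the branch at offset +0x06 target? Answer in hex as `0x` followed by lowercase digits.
0x570c

+0x06: 06 68 ⇒ word 0x6806 (little)
  top 6b → 0x1a → call [J]
  imm@[9:0]=0x6 ⇒ $6
  target = base 0x56fe + off 0x06 + 2 + imm 6 = 0x570c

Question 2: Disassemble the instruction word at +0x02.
[02] 40 7a → 0x7a40
  top 6b → 0x1e → srl [RR]
  [9:8] rd=2 = cx
  [7:6] rs=1 = bx

srl bx, cx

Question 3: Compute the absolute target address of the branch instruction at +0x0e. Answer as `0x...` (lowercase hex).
0x570c

off 0x0e: read fe 9b as little → 0x9bfe
  opcode bits[15:10]=0x26: bne/J
  imm: (w>>0)&0x3ff=0x3fe (s10→-2) → $-2
  target = base 0x56fe + off 0x0e + 2 + imm -2 = 0x570c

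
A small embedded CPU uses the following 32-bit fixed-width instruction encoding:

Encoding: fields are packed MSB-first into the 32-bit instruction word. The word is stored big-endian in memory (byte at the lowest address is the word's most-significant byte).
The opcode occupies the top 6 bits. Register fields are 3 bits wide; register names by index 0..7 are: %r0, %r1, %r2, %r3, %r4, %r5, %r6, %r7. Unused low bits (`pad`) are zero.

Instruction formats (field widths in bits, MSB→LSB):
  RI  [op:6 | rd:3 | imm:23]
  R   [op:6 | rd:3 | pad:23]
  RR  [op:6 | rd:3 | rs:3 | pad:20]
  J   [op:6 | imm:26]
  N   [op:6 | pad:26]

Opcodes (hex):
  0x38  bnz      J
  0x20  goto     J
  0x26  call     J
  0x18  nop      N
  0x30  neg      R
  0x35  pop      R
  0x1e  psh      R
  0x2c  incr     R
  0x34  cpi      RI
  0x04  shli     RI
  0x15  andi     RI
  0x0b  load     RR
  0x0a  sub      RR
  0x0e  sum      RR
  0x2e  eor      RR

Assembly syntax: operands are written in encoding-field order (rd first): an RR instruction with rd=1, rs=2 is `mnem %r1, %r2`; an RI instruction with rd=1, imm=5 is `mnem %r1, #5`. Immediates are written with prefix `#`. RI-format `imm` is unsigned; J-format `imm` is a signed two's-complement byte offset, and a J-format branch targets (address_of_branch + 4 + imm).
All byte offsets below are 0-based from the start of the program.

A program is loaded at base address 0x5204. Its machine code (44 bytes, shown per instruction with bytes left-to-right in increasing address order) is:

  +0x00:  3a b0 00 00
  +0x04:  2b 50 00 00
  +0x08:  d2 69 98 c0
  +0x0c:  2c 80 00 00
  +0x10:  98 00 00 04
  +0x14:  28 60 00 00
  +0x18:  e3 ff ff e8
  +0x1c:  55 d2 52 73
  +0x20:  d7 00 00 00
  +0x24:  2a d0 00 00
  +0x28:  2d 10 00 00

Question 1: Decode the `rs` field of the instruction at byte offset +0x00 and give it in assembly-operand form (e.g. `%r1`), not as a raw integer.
+0x00: 3a b0 00 00 ⇒ word 0x3ab00000 (big)
  opcode bits[31:26]=0xe: sum/RR
  rd@[25:23]=0x5 ⇒ %r5
  rs@[22:20]=0x3 ⇒ %r3

%r3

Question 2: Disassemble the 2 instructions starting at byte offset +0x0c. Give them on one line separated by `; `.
load %r1, %r0; call #4

+0x0c: 2c 80 00 00 ⇒ word 0x2c800000 (big)
  opcode bits[31:26]=0xb: load/RR
  [25:23] rd=1 = %r1
  [22:20] rs=0 = %r0
+0x10: 98 00 00 04 ⇒ word 0x98000004 (big)
  opcode bits[31:26]=0x26: call/J
  [25:0] imm=4 = #4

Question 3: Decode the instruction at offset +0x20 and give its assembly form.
+0x20: d7 00 00 00 ⇒ word 0xd7000000 (big)
  op=0xd7000000>>26=0x35 ⇒ pop (R)
  rd: (w>>23)&0x7=0x6 → %r6

pop %r6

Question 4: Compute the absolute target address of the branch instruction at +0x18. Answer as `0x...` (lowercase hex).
off 0x18: read e3 ff ff e8 as big → 0xe3ffffe8
  op=0xe3ffffe8>>26=0x38 ⇒ bnz (J)
  imm: (w>>0)&0x3ffffff=0x3ffffe8 (s26→-24) → #-24
  target = base 0x5204 + off 0x18 + 4 + imm -24 = 0x5208

0x5208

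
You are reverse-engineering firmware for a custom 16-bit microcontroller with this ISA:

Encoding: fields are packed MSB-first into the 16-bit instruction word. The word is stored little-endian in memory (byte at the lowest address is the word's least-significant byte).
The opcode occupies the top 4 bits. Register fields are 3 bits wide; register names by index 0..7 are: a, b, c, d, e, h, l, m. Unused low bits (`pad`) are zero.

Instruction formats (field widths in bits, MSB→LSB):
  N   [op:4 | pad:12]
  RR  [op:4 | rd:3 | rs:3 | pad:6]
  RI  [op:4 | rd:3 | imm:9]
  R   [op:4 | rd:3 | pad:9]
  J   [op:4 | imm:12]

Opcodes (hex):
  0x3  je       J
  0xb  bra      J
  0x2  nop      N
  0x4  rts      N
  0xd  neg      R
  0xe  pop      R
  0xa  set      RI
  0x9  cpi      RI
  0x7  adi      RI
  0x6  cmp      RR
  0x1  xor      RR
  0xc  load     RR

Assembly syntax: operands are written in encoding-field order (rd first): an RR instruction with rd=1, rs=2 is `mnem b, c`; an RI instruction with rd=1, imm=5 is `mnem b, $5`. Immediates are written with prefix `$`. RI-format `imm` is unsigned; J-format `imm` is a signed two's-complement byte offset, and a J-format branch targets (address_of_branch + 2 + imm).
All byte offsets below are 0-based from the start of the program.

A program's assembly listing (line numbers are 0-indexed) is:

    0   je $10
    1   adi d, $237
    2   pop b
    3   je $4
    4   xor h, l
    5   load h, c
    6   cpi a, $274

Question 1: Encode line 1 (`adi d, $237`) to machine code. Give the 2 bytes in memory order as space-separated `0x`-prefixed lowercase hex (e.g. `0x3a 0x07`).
1. adi fields op=0x7:4|rd=3:3|imm=237:9 → word 76edh → ed 76

0xed 0x76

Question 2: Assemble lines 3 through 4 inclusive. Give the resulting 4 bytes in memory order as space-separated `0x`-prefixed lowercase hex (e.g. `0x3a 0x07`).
3. je fields op=0x3:4|imm=4:12 → word 3004h → 04 30
4. xor fields op=0x1:4|rd=5:3|rs=6:3|pad=0:6 → word 1b80h → 80 1b

0x04 0x30 0x80 0x1b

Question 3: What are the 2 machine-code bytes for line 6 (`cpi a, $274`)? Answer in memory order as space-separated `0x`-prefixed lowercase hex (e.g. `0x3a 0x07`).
line 6 (cpi): pack op=0x9:4|rd=0:3|imm=274:9 = 0x9112; little→ 12 91

0x12 0x91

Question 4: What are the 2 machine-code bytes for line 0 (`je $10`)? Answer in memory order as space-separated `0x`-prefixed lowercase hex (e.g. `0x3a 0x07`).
0x0a 0x30

0. je fields op=0x3:4|imm=10:12 → word 300ah → 0a 30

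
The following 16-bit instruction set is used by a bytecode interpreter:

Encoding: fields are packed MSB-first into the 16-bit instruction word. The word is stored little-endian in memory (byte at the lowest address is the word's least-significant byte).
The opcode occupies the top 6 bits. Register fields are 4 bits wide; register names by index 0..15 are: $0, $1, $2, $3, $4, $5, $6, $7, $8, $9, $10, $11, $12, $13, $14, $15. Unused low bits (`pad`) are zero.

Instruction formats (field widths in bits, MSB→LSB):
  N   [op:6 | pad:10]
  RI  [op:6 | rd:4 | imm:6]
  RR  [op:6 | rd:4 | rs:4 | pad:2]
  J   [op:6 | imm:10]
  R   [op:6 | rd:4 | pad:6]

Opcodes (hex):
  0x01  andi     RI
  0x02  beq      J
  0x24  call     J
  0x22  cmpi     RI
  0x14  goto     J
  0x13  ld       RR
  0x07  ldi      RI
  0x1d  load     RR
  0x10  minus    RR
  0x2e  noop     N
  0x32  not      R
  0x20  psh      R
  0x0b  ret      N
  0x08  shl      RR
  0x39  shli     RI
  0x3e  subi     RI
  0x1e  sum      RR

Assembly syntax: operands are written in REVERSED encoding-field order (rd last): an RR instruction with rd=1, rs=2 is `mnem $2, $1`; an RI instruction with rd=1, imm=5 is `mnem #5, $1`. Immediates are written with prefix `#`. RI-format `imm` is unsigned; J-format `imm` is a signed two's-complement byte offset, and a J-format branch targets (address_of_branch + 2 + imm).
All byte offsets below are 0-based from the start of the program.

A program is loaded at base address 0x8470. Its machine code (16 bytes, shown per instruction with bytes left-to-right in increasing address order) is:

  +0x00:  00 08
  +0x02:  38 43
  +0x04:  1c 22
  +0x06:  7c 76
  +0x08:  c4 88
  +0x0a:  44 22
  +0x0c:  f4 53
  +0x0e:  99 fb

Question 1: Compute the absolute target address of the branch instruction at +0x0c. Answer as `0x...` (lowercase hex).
0x8472

off 0x0c: read f4 53 as little → 0x53f4
  op=0x53f4>>10=0x14 ⇒ goto (J)
  [9:0] imm=1012 (s10→-12) = #-12
  target = base 0x8470 + off 0x0c + 2 + imm -12 = 0x8472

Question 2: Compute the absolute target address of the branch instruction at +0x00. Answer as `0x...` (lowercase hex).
[00] 00 08 → 0x0800
  top 6b → 0x2 → beq [J]
  imm: (w>>0)&0x3ff=0x0 → #0
  target = base 0x8470 + off 0x00 + 2 + imm 0 = 0x8472

0x8472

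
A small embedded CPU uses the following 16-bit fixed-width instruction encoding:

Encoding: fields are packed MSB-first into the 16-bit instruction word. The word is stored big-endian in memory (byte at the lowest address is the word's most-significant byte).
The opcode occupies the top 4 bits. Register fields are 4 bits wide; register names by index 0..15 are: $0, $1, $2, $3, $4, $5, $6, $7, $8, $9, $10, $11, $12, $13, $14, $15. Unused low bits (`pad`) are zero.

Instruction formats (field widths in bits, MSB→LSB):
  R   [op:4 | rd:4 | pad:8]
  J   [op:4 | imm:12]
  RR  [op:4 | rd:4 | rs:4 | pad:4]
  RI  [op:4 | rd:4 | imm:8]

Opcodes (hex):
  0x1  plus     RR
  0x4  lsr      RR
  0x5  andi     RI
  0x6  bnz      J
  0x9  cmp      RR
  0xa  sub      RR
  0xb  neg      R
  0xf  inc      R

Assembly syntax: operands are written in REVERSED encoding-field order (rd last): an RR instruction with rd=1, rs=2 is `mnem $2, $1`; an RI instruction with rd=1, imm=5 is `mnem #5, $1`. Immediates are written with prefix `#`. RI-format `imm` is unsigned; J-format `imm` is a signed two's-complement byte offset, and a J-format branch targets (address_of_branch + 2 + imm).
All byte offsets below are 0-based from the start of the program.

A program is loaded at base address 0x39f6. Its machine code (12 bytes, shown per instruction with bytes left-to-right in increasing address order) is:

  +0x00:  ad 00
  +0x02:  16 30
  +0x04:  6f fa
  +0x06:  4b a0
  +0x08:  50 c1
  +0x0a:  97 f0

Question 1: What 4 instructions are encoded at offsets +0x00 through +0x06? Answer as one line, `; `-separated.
off 0x00: read ad 00 as big → 0xad00
  opcode bits[15:12]=0xa: sub/RR
  rd@[11:8]=0xd ⇒ $13
  rs@[7:4]=0x0 ⇒ $0
off 0x02: read 16 30 as big → 0x1630
  opcode bits[15:12]=0x1: plus/RR
  rd@[11:8]=0x6 ⇒ $6
  rs@[7:4]=0x3 ⇒ $3
off 0x04: read 6f fa as big → 0x6ffa
  opcode bits[15:12]=0x6: bnz/J
  imm@[11:0]=0xffa (s12→-6) ⇒ #-6
off 0x06: read 4b a0 as big → 0x4ba0
  opcode bits[15:12]=0x4: lsr/RR
  rd@[11:8]=0xb ⇒ $11
  rs@[7:4]=0xa ⇒ $10

sub $0, $13; plus $3, $6; bnz #-6; lsr $10, $11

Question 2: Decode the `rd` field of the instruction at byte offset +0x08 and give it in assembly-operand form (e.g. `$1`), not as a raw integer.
[08] 50 c1 → 0x50c1
  opcode bits[15:12]=0x5: andi/RI
  rd@[11:8]=0x0 ⇒ $0
  imm@[7:0]=0xc1 ⇒ #193

$0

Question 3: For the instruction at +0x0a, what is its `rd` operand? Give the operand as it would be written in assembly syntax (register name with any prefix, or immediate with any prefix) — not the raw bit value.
$7

off 0x0a: read 97 f0 as big → 0x97f0
  opcode bits[15:12]=0x9: cmp/RR
  rd@[11:8]=0x7 ⇒ $7
  rs@[7:4]=0xf ⇒ $15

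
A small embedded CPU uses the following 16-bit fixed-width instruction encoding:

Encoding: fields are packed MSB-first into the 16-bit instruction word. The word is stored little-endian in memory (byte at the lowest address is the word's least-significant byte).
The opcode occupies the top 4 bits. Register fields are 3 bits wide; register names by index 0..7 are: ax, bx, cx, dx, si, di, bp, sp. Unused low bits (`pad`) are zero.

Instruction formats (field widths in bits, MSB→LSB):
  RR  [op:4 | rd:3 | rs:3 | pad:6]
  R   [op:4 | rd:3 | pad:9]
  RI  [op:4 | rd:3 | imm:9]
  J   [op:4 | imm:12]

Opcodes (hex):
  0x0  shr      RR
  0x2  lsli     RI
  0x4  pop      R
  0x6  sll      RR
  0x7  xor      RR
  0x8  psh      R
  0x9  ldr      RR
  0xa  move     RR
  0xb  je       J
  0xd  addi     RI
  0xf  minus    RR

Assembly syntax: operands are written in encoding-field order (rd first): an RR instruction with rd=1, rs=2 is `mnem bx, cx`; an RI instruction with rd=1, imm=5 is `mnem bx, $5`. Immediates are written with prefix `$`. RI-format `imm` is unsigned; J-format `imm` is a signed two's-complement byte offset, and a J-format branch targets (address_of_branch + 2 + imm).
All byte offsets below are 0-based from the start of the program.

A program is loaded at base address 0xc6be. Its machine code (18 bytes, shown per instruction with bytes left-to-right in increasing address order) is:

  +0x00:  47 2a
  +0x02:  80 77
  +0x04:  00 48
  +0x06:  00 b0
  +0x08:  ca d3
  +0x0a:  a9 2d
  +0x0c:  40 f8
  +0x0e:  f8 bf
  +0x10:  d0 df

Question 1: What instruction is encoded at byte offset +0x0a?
+0x0a: a9 2d ⇒ word 0x2da9 (little)
  op=0x2da9>>12=0x2 ⇒ lsli (RI)
  [11:9] rd=6 = bp
  [8:0] imm=425 = $425

lsli bp, $425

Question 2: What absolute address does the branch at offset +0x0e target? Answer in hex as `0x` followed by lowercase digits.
[0e] f8 bf → 0xbff8
  op=0xbff8>>12=0xb ⇒ je (J)
  imm@[11:0]=0xff8 (s12→-8) ⇒ $-8
  target = base 0xc6be + off 0x0e + 2 + imm -8 = 0xc6c6

0xc6c6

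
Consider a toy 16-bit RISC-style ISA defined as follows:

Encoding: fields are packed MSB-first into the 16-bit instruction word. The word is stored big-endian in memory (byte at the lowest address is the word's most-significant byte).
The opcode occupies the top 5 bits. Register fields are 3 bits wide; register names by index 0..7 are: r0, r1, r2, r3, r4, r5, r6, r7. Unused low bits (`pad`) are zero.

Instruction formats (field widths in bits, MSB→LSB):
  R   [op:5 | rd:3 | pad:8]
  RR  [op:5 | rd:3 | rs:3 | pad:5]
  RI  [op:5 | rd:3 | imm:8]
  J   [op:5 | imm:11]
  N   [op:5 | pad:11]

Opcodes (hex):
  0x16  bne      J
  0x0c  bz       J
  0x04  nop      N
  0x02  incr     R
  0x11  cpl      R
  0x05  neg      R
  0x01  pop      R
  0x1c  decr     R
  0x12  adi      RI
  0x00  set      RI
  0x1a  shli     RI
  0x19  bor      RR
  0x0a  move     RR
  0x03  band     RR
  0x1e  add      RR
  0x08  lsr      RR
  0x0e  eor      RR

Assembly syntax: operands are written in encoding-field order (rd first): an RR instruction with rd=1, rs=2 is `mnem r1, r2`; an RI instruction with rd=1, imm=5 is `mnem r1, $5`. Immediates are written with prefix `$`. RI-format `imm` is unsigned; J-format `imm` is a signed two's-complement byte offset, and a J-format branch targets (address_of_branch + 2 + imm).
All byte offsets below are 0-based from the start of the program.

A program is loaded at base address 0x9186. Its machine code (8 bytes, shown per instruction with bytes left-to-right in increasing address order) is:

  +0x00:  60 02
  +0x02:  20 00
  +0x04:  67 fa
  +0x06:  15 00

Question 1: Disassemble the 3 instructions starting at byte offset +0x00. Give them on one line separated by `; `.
bz $2; nop; bz $-6

+0x00: 60 02 ⇒ word 0x6002 (big)
  top 5b → 0xc → bz [J]
  imm@[10:0]=0x2 ⇒ $2
+0x02: 20 00 ⇒ word 0x2000 (big)
  top 5b → 0x4 → nop [N]
+0x04: 67 fa ⇒ word 0x67fa (big)
  top 5b → 0xc → bz [J]
  imm@[10:0]=0x7fa (s11→-6) ⇒ $-6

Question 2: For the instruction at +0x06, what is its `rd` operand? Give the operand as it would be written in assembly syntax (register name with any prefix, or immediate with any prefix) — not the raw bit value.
r5

@+06  big-endian(15 00) = 0x1500
  op=0x1500>>11=0x2 ⇒ incr (R)
  [10:8] rd=5 = r5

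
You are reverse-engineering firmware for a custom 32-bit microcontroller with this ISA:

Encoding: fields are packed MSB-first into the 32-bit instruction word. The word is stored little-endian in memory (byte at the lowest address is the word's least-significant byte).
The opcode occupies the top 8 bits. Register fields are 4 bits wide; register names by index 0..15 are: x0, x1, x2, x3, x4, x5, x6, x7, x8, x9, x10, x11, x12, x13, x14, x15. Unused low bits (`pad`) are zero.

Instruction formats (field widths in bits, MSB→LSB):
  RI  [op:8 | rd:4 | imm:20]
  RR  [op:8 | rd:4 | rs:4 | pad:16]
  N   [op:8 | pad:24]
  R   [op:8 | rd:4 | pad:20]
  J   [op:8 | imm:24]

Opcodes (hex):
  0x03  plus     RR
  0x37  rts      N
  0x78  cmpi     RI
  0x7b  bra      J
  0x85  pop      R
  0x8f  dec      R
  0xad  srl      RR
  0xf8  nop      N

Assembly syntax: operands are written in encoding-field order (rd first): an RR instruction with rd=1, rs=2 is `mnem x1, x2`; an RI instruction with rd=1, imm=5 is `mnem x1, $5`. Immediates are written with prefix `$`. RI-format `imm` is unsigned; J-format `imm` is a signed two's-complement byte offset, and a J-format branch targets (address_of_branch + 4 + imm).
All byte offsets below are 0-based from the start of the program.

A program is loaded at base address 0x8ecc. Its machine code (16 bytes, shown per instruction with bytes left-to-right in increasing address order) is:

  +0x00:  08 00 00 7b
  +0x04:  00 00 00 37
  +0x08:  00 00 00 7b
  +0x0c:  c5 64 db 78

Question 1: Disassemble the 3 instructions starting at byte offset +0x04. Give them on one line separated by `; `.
rts; bra $0; cmpi x13, $746693

off 0x04: read 00 00 00 37 as little → 0x37000000
  top 8b → 0x37 → rts [N]
off 0x08: read 00 00 00 7b as little → 0x7b000000
  top 8b → 0x7b → bra [J]
  imm: (w>>0)&0xffffff=0x0 → $0
off 0x0c: read c5 64 db 78 as little → 0x78db64c5
  top 8b → 0x78 → cmpi [RI]
  rd: (w>>20)&0xf=0xd → x13
  imm: (w>>0)&0xfffff=0xb64c5 → $746693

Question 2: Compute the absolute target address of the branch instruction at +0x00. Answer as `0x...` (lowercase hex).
0x8ed8

@+00  little-endian(08 00 00 7b) = 0x7b000008
  opcode bits[31:24]=0x7b: bra/J
  imm@[23:0]=0x8 ⇒ $8
  target = base 0x8ecc + off 0x00 + 4 + imm 8 = 0x8ed8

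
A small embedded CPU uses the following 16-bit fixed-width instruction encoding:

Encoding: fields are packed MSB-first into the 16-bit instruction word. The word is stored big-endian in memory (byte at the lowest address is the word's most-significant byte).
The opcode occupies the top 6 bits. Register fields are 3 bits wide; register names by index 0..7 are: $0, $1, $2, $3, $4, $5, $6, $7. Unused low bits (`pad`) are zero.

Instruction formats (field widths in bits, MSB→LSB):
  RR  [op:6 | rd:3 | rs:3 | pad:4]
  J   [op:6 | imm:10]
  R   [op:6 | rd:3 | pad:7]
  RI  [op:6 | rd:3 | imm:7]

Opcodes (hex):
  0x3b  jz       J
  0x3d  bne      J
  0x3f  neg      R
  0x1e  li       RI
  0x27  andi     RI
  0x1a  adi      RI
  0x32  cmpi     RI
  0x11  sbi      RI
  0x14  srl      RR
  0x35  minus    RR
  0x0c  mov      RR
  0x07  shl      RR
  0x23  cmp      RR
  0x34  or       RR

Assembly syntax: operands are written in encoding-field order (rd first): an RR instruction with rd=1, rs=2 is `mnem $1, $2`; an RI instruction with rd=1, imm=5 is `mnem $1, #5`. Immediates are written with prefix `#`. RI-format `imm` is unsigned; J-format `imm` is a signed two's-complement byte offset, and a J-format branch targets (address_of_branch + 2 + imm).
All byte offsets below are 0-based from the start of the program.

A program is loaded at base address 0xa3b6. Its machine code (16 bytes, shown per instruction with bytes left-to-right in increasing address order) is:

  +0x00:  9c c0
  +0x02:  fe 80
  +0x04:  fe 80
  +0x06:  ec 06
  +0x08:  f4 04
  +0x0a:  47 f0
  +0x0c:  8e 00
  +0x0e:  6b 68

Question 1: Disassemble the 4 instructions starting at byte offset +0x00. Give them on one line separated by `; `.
@+00  big-endian(9c c0) = 0x9cc0
  top 6b → 0x27 → andi [RI]
  [9:7] rd=1 = $1
  [6:0] imm=64 = #64
@+02  big-endian(fe 80) = 0xfe80
  top 6b → 0x3f → neg [R]
  [9:7] rd=5 = $5
@+04  big-endian(fe 80) = 0xfe80
  top 6b → 0x3f → neg [R]
  [9:7] rd=5 = $5
@+06  big-endian(ec 06) = 0xec06
  top 6b → 0x3b → jz [J]
  [9:0] imm=6 = #6

andi $1, #64; neg $5; neg $5; jz #6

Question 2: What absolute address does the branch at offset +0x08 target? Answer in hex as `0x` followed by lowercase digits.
0xa3c4

off 0x08: read f4 04 as big → 0xf404
  opcode bits[15:10]=0x3d: bne/J
  imm: (w>>0)&0x3ff=0x4 → #4
  target = base 0xa3b6 + off 0x08 + 2 + imm 4 = 0xa3c4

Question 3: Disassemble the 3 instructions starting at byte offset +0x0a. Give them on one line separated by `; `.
off 0x0a: read 47 f0 as big → 0x47f0
  top 6b → 0x11 → sbi [RI]
  rd@[9:7]=0x7 ⇒ $7
  imm@[6:0]=0x70 ⇒ #112
off 0x0c: read 8e 00 as big → 0x8e00
  top 6b → 0x23 → cmp [RR]
  rd@[9:7]=0x4 ⇒ $4
  rs@[6:4]=0x0 ⇒ $0
off 0x0e: read 6b 68 as big → 0x6b68
  top 6b → 0x1a → adi [RI]
  rd@[9:7]=0x6 ⇒ $6
  imm@[6:0]=0x68 ⇒ #104

sbi $7, #112; cmp $4, $0; adi $6, #104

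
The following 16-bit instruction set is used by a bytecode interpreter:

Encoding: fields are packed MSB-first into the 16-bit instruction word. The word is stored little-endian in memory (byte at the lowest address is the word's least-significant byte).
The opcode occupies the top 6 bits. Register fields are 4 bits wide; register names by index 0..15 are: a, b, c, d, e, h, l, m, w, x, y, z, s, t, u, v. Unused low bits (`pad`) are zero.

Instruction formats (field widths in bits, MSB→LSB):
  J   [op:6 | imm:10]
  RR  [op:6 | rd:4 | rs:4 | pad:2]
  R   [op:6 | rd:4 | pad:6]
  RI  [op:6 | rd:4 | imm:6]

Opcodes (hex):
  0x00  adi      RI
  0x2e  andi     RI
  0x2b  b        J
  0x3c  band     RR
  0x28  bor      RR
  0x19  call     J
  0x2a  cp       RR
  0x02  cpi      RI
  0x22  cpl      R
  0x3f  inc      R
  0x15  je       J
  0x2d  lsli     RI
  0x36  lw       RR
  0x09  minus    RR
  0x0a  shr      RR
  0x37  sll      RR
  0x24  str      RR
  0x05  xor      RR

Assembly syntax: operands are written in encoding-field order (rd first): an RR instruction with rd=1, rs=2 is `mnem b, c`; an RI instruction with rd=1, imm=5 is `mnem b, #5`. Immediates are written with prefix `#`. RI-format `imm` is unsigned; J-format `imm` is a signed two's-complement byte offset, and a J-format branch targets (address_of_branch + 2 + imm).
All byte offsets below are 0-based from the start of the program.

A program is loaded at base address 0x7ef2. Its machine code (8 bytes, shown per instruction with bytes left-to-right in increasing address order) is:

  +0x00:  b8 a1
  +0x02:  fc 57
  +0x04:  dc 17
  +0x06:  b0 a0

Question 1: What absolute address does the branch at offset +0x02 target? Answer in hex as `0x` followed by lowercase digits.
0x7ef2

+0x02: fc 57 ⇒ word 0x57fc (little)
  op=0x57fc>>10=0x15 ⇒ je (J)
  imm@[9:0]=0x3fc (s10→-4) ⇒ #-4
  target = base 0x7ef2 + off 0x02 + 2 + imm -4 = 0x7ef2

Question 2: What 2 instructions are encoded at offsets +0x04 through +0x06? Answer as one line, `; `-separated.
off 0x04: read dc 17 as little → 0x17dc
  top 6b → 0x5 → xor [RR]
  rd@[9:6]=0xf ⇒ v
  rs@[5:2]=0x7 ⇒ m
off 0x06: read b0 a0 as little → 0xa0b0
  top 6b → 0x28 → bor [RR]
  rd@[9:6]=0x2 ⇒ c
  rs@[5:2]=0xc ⇒ s

xor v, m; bor c, s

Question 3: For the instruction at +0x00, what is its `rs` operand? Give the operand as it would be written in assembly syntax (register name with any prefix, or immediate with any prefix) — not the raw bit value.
off 0x00: read b8 a1 as little → 0xa1b8
  top 6b → 0x28 → bor [RR]
  [9:6] rd=6 = l
  [5:2] rs=14 = u

u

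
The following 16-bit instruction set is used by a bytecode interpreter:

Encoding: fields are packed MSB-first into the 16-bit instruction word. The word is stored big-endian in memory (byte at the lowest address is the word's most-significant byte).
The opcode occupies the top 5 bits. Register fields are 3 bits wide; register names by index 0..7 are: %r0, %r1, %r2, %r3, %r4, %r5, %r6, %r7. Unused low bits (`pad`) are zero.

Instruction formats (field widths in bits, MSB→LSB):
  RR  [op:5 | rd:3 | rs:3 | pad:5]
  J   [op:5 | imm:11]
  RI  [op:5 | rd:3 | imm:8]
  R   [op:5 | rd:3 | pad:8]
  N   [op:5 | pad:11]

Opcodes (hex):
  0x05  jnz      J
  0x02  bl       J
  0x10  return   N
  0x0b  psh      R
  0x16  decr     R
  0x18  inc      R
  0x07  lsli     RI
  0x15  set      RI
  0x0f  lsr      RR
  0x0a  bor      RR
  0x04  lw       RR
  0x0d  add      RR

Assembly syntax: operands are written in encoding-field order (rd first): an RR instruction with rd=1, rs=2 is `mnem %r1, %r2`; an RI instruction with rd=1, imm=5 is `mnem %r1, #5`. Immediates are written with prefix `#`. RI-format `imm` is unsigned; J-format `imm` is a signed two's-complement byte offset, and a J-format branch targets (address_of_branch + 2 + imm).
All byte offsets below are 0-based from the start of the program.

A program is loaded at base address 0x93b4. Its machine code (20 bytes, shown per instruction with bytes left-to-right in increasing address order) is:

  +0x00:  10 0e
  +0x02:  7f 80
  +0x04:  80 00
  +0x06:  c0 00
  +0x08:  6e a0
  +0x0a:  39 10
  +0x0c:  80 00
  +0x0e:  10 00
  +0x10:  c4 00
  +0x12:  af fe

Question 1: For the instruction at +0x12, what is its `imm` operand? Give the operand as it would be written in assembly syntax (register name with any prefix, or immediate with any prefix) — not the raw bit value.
#254

+0x12: af fe ⇒ word 0xaffe (big)
  top 5b → 0x15 → set [RI]
  rd: (w>>8)&0x7=0x7 → %r7
  imm: (w>>0)&0xff=0xfe → #254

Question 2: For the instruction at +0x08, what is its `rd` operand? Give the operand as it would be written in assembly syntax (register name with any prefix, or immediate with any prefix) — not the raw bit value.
+0x08: 6e a0 ⇒ word 0x6ea0 (big)
  op=0x6ea0>>11=0xd ⇒ add (RR)
  [10:8] rd=6 = %r6
  [7:5] rs=5 = %r5

%r6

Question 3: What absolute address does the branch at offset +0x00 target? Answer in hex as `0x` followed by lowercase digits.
0x93c4

off 0x00: read 10 0e as big → 0x100e
  top 5b → 0x2 → bl [J]
  [10:0] imm=14 = #14
  target = base 0x93b4 + off 0x00 + 2 + imm 14 = 0x93c4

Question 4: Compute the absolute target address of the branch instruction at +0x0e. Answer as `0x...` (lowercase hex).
+0x0e: 10 00 ⇒ word 0x1000 (big)
  top 5b → 0x2 → bl [J]
  [10:0] imm=0 = #0
  target = base 0x93b4 + off 0x0e + 2 + imm 0 = 0x93c4

0x93c4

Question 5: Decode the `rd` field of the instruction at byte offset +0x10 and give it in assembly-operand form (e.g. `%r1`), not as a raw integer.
%r4

off 0x10: read c4 00 as big → 0xc400
  opcode bits[15:11]=0x18: inc/R
  rd@[10:8]=0x4 ⇒ %r4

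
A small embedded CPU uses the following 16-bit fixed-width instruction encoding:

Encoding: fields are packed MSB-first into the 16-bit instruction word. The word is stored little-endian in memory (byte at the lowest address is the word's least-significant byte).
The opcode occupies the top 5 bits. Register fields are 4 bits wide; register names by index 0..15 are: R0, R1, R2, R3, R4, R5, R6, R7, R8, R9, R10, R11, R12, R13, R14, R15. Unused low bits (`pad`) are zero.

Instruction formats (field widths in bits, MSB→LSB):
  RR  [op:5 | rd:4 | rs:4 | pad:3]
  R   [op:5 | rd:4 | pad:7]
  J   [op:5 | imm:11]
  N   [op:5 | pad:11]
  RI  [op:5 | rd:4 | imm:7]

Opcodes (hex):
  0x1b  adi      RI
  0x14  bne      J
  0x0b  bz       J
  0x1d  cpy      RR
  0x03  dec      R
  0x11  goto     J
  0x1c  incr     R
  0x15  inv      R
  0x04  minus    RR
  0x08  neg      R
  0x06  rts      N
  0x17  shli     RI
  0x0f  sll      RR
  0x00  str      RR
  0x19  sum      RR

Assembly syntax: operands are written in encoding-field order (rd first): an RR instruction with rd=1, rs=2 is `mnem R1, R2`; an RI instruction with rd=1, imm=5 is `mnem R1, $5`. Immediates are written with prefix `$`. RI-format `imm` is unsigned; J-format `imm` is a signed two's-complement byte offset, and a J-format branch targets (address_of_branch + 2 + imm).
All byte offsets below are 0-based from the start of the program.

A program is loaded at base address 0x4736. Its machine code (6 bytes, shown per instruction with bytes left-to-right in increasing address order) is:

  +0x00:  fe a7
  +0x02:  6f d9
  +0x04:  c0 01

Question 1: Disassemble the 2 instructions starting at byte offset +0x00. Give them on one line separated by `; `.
off 0x00: read fe a7 as little → 0xa7fe
  op=0xa7fe>>11=0x14 ⇒ bne (J)
  imm: (w>>0)&0x7ff=0x7fe (s11→-2) → $-2
off 0x02: read 6f d9 as little → 0xd96f
  op=0xd96f>>11=0x1b ⇒ adi (RI)
  rd: (w>>7)&0xf=0x2 → R2
  imm: (w>>0)&0x7f=0x6f → $111

bne $-2; adi R2, $111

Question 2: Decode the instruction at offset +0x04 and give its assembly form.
str R3, R8

[04] c0 01 → 0x01c0
  opcode bits[15:11]=0x0: str/RR
  rd@[10:7]=0x3 ⇒ R3
  rs@[6:3]=0x8 ⇒ R8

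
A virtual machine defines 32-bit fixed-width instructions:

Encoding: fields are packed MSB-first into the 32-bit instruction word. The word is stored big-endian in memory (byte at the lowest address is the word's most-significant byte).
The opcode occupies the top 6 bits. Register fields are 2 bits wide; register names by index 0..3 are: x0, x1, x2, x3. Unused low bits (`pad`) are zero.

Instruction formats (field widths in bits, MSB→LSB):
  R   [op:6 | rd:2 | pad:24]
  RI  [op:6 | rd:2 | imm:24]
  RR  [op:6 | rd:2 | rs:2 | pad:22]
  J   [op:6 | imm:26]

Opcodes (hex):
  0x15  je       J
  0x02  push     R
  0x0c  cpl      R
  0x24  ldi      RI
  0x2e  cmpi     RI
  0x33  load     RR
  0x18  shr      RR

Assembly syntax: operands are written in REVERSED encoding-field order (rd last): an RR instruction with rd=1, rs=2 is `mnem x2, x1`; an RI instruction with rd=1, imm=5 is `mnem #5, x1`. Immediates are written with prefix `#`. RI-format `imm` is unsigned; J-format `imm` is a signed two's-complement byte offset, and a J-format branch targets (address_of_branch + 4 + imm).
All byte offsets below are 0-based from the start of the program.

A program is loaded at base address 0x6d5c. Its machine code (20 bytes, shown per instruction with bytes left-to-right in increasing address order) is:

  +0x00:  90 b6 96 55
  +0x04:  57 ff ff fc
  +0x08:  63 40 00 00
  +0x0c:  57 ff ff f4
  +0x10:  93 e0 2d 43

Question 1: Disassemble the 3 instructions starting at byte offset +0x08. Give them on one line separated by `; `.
@+08  big-endian(63 40 00 00) = 0x63400000
  top 6b → 0x18 → shr [RR]
  rd: (w>>24)&0x3=0x3 → x3
  rs: (w>>22)&0x3=0x1 → x1
@+0c  big-endian(57 ff ff f4) = 0x57fffff4
  top 6b → 0x15 → je [J]
  imm: (w>>0)&0x3ffffff=0x3fffff4 (s26→-12) → #-12
@+10  big-endian(93 e0 2d 43) = 0x93e02d43
  top 6b → 0x24 → ldi [RI]
  rd: (w>>24)&0x3=0x3 → x3
  imm: (w>>0)&0xffffff=0xe02d43 → #14691651

shr x1, x3; je #-12; ldi #14691651, x3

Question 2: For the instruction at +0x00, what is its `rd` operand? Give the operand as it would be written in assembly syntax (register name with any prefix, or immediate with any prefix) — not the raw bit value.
x0

@+00  big-endian(90 b6 96 55) = 0x90b69655
  top 6b → 0x24 → ldi [RI]
  rd@[25:24]=0x0 ⇒ x0
  imm@[23:0]=0xb69655 ⇒ #11966037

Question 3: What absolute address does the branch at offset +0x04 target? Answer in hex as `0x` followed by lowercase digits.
[04] 57 ff ff fc → 0x57fffffc
  top 6b → 0x15 → je [J]
  imm: (w>>0)&0x3ffffff=0x3fffffc (s26→-4) → #-4
  target = base 0x6d5c + off 0x04 + 4 + imm -4 = 0x6d60

0x6d60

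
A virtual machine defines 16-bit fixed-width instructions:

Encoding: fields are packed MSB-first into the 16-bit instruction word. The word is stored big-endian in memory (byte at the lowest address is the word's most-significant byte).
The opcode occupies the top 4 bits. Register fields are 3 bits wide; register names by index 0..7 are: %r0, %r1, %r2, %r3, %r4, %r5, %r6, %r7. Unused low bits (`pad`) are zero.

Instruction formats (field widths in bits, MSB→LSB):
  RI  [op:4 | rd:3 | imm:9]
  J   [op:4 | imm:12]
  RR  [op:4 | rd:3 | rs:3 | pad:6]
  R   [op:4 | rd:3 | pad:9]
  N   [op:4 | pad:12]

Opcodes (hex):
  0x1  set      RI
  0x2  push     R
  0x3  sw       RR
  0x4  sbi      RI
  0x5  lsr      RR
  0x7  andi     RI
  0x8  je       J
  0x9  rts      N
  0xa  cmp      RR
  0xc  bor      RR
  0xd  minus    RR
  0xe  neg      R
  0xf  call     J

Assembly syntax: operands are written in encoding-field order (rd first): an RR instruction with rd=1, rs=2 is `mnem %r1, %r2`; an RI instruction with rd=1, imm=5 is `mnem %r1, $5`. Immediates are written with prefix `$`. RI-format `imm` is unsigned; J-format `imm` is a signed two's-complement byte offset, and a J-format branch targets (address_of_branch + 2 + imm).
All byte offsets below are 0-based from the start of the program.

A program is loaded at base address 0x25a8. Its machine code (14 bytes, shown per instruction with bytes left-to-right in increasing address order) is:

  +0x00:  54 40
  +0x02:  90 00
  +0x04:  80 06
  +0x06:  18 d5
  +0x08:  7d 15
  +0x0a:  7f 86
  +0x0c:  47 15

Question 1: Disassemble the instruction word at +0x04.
je $6

[04] 80 06 → 0x8006
  opcode bits[15:12]=0x8: je/J
  [11:0] imm=6 = $6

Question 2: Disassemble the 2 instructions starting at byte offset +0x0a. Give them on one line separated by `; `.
andi %r7, $390; sbi %r3, $277

+0x0a: 7f 86 ⇒ word 0x7f86 (big)
  opcode bits[15:12]=0x7: andi/RI
  rd: (w>>9)&0x7=0x7 → %r7
  imm: (w>>0)&0x1ff=0x186 → $390
+0x0c: 47 15 ⇒ word 0x4715 (big)
  opcode bits[15:12]=0x4: sbi/RI
  rd: (w>>9)&0x7=0x3 → %r3
  imm: (w>>0)&0x1ff=0x115 → $277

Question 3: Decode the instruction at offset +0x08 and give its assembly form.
andi %r6, $277

off 0x08: read 7d 15 as big → 0x7d15
  opcode bits[15:12]=0x7: andi/RI
  [11:9] rd=6 = %r6
  [8:0] imm=277 = $277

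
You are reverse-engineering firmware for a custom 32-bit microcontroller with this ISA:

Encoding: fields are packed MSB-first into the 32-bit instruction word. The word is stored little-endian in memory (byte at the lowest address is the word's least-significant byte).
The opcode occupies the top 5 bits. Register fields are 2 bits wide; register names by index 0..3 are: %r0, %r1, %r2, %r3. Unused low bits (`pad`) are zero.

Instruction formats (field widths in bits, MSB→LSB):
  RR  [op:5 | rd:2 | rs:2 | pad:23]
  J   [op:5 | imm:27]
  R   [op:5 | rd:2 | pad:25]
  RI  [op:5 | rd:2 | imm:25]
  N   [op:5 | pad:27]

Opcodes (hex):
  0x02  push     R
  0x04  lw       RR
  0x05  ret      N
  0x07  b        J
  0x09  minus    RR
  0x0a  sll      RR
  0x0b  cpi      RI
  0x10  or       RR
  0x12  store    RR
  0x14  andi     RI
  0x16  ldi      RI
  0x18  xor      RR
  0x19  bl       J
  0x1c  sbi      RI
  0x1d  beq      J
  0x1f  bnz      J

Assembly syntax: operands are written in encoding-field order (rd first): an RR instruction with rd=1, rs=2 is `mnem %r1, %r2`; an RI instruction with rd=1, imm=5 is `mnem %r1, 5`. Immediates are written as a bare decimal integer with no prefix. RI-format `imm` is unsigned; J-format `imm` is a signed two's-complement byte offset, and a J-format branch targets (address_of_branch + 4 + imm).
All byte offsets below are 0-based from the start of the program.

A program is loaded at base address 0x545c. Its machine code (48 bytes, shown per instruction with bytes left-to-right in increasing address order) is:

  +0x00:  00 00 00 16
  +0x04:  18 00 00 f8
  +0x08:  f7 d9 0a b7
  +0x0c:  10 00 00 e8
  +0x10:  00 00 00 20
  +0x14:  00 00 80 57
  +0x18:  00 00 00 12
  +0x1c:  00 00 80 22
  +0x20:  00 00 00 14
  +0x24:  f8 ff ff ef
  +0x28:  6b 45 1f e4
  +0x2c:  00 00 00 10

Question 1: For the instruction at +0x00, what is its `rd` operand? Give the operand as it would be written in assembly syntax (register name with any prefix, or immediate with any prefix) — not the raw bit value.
%r3

@+00  little-endian(00 00 00 16) = 0x16000000
  top 5b → 0x2 → push [R]
  rd: (w>>25)&0x3=0x3 → %r3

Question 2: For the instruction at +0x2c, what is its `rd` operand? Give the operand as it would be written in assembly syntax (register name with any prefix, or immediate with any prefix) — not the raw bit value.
%r0

@+2c  little-endian(00 00 00 10) = 0x10000000
  top 5b → 0x2 → push [R]
  rd@[26:25]=0x0 ⇒ %r0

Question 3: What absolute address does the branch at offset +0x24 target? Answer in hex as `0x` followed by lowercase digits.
0x547c

[24] f8 ff ff ef → 0xeffffff8
  opcode bits[31:27]=0x1d: beq/J
  imm: (w>>0)&0x7ffffff=0x7fffff8 (s27→-8) → -8
  target = base 0x545c + off 0x24 + 4 + imm -8 = 0x547c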